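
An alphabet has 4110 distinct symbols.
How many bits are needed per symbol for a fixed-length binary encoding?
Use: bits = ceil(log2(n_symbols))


log2(4110) = 12.0049
Bracket: 2^12 = 4096 < 4110 <= 2^13 = 8192
So ceil(log2(4110)) = 13

bits = ceil(log2(4110)) = ceil(12.0049) = 13 bits


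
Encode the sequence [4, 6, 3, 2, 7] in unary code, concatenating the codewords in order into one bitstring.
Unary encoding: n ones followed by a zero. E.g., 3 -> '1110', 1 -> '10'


Encode each number as n ones followed by a terminating 0:
  4 -> 11110 (5 bits)
  6 -> 1111110 (7 bits)
  3 -> 1110 (4 bits)
  2 -> 110 (3 bits)
  7 -> 11111110 (8 bits)
Total length = 5 + 7 + 4 + 3 + 8 = 27 bits.

Unary([4, 6, 3, 2, 7]) = 111101111110111011011111110 (27 bits)


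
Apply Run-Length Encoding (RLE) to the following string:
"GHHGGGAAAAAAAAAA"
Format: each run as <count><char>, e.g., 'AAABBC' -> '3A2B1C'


Scanning runs left to right:
  i=0: run of 'G' x 1 -> '1G'
  i=1: run of 'H' x 2 -> '2H'
  i=3: run of 'G' x 3 -> '3G'
  i=6: run of 'A' x 10 -> '10A'

RLE = 1G2H3G10A


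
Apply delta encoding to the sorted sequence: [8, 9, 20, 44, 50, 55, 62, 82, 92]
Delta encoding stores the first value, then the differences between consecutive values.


First value: 8
Deltas:
  9 - 8 = 1
  20 - 9 = 11
  44 - 20 = 24
  50 - 44 = 6
  55 - 50 = 5
  62 - 55 = 7
  82 - 62 = 20
  92 - 82 = 10


Delta encoded: [8, 1, 11, 24, 6, 5, 7, 20, 10]


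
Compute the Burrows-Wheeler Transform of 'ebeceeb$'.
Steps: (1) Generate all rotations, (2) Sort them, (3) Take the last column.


Rotations (sorted):
  0: $ebeceeb -> last char: b
  1: b$ebecee -> last char: e
  2: beceeb$e -> last char: e
  3: ceeb$ebe -> last char: e
  4: eb$ebece -> last char: e
  5: ebeceeb$ -> last char: $
  6: eceeb$eb -> last char: b
  7: eeb$ebec -> last char: c


BWT = beeee$bc


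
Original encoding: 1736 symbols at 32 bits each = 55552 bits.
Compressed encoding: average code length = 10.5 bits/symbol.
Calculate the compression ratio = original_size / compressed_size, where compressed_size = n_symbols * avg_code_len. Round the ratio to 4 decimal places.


original_size = n_symbols * orig_bits = 1736 * 32 = 55552 bits
compressed_size = n_symbols * avg_code_len = 1736 * 10.5 = 18228.0 bits
ratio = original_size / compressed_size = 55552 / 18228.0 = 3.0476

Compression ratio = 3.0476


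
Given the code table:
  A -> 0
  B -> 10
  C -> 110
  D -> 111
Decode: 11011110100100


Decoding:
110 -> C
111 -> D
10 -> B
10 -> B
0 -> A
10 -> B
0 -> A


Result: CDBBABA


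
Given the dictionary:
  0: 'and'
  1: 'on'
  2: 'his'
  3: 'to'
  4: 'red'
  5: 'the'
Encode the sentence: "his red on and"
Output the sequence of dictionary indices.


Look up each word in the dictionary:
  'his' -> 2
  'red' -> 4
  'on' -> 1
  'and' -> 0

Encoded: [2, 4, 1, 0]


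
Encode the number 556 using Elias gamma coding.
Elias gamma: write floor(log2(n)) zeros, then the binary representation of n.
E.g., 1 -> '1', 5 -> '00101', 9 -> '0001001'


num_bits = floor(log2(556)) + 1 = 10
leading_zeros = num_bits - 1 = 9
binary(556) = 1000101100

Elias gamma(556) = '000000000' + '1000101100' = 0000000001000101100 (19 bits)


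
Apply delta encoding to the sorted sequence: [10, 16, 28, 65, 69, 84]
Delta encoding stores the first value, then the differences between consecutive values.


First value: 10
Deltas:
  16 - 10 = 6
  28 - 16 = 12
  65 - 28 = 37
  69 - 65 = 4
  84 - 69 = 15


Delta encoded: [10, 6, 12, 37, 4, 15]


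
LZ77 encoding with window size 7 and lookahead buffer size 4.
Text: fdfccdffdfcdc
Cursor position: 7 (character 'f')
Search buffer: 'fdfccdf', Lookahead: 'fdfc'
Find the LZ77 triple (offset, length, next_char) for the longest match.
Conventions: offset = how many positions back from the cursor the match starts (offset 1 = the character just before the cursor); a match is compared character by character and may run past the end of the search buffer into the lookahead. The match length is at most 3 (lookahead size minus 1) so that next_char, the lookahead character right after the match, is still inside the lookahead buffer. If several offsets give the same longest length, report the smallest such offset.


Try each offset into the search buffer:
  offset=1 (pos 6, char 'f'): match length 1
  offset=2 (pos 5, char 'd'): match length 0
  offset=3 (pos 4, char 'c'): match length 0
  offset=4 (pos 3, char 'c'): match length 0
  offset=5 (pos 2, char 'f'): match length 1
  offset=6 (pos 1, char 'd'): match length 0
  offset=7 (pos 0, char 'f'): match length 3
Longest match has length 3 at offset 7.
next_char = character at position 7 + 3 = 10 -> 'c'

Best match: offset=7, length=3 (matching 'fdf' starting at position 0)
LZ77 triple: (7, 3, 'c')


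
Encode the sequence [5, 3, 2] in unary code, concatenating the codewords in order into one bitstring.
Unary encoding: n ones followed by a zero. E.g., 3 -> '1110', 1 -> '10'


Encode each number as n ones followed by a terminating 0:
  5 -> 111110 (6 bits)
  3 -> 1110 (4 bits)
  2 -> 110 (3 bits)
Total length = 6 + 4 + 3 = 13 bits.

Unary([5, 3, 2]) = 1111101110110 (13 bits)


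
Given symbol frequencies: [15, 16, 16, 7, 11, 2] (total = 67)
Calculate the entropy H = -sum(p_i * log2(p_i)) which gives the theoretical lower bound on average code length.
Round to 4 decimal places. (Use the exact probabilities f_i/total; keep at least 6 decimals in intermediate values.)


Per-symbol terms -p_i * log2(p_i) with p_i = f_i/67:
  p = 15/67 = 0.223881: log2(p) = -2.159199, -p*log2(p) = 0.483403
  p = 16/67 = 0.238806: log2(p) = -2.066089, -p*log2(p) = 0.493394
  p = 16/67 = 0.238806: log2(p) = -2.066089, -p*log2(p) = 0.493394
  p = 7/67 = 0.104478: log2(p) = -3.258734, -p*log2(p) = 0.340465
  p = 11/67 = 0.164179: log2(p) = -2.606658, -p*log2(p) = 0.427959
  p = 2/67 = 0.029851: log2(p) = -5.066089, -p*log2(p) = 0.151227
H = 0.483403 + 0.493394 + 0.493394 + 0.340465 + 0.427959 + 0.151227 = 2.389842

H = 2.3898 bits/symbol


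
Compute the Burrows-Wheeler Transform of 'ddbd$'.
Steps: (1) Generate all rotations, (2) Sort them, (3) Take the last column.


Rotations (sorted):
  0: $ddbd -> last char: d
  1: bd$dd -> last char: d
  2: d$ddb -> last char: b
  3: dbd$d -> last char: d
  4: ddbd$ -> last char: $


BWT = ddbd$


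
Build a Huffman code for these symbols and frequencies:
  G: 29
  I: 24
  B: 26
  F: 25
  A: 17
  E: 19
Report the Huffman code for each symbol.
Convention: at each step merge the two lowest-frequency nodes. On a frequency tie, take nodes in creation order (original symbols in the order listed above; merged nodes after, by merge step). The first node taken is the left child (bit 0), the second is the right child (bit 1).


Huffman tree construction:
Step 1: Merge A(17) + E(19) = 36
Step 2: Merge I(24) + F(25) = 49
Step 3: Merge B(26) + G(29) = 55
Step 4: Merge (A+E)(36) + (I+F)(49) = 85
Step 5: Merge (B+G)(55) + ((A+E)+(I+F))(85) = 140
Read each symbol's code off the tree from the root (left child = 0, right child = 1).

Codes:
  G: 01 (length 2)
  I: 110 (length 3)
  B: 00 (length 2)
  F: 111 (length 3)
  A: 100 (length 3)
  E: 101 (length 3)
Average code length: 365/140 = 2.6071 bits/symbol


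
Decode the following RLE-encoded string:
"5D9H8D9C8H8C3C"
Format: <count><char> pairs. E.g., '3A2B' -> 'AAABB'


Expanding each <count><char> pair:
  5D -> 'DDDDD'
  9H -> 'HHHHHHHHH'
  8D -> 'DDDDDDDD'
  9C -> 'CCCCCCCCC'
  8H -> 'HHHHHHHH'
  8C -> 'CCCCCCCC'
  3C -> 'CCC'

Decoded = DDDDDHHHHHHHHHDDDDDDDDCCCCCCCCCHHHHHHHHCCCCCCCCCCC


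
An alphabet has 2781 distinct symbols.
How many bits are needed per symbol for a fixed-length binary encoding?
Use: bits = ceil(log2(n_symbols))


log2(2781) = 11.4414
Bracket: 2^11 = 2048 < 2781 <= 2^12 = 4096
So ceil(log2(2781)) = 12

bits = ceil(log2(2781)) = ceil(11.4414) = 12 bits


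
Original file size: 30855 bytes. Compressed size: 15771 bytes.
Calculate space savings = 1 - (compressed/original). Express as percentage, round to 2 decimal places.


ratio = compressed/original = 15771/30855 = 0.511133
savings = 1 - ratio = 1 - 0.511133 = 0.488867
as a percentage: 0.488867 * 100 = 48.89%

Space savings = 1 - 15771/30855 = 48.89%


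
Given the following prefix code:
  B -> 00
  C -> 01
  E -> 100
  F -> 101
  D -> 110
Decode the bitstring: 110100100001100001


Decoding step by step:
Bits 110 -> D
Bits 100 -> E
Bits 100 -> E
Bits 00 -> B
Bits 110 -> D
Bits 00 -> B
Bits 01 -> C


Decoded message: DEEBDBC


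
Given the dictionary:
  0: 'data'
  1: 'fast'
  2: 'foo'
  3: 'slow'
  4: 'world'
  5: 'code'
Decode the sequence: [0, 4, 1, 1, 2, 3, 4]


Look up each index in the dictionary:
  0 -> 'data'
  4 -> 'world'
  1 -> 'fast'
  1 -> 'fast'
  2 -> 'foo'
  3 -> 'slow'
  4 -> 'world'

Decoded: "data world fast fast foo slow world"


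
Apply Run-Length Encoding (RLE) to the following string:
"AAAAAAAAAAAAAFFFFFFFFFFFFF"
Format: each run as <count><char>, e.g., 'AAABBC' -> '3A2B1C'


Scanning runs left to right:
  i=0: run of 'A' x 13 -> '13A'
  i=13: run of 'F' x 13 -> '13F'

RLE = 13A13F


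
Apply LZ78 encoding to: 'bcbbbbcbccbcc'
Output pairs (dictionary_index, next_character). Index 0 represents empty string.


LZ78 encoding steps:
Dictionary: {0: ''}
Step 1: w='' (idx 0), next='b' -> output (0, 'b'), add 'b' as idx 1
Step 2: w='' (idx 0), next='c' -> output (0, 'c'), add 'c' as idx 2
Step 3: w='b' (idx 1), next='b' -> output (1, 'b'), add 'bb' as idx 3
Step 4: w='bb' (idx 3), next='c' -> output (3, 'c'), add 'bbc' as idx 4
Step 5: w='b' (idx 1), next='c' -> output (1, 'c'), add 'bc' as idx 5
Step 6: w='c' (idx 2), next='b' -> output (2, 'b'), add 'cb' as idx 6
Step 7: w='c' (idx 2), next='c' -> output (2, 'c'), add 'cc' as idx 7


Encoded: [(0, 'b'), (0, 'c'), (1, 'b'), (3, 'c'), (1, 'c'), (2, 'b'), (2, 'c')]


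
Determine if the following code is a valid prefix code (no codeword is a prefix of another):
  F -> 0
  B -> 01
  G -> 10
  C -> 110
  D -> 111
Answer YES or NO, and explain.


Checking each pair (does one codeword prefix another?):
  F='0' vs B='01': prefix -- VIOLATION

NO -- this is NOT a valid prefix code. F (0) is a prefix of B (01).


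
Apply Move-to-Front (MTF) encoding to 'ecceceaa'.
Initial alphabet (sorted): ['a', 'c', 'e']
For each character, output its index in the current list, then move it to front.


MTF encoding:
'e': index 2 in ['a', 'c', 'e'] -> ['e', 'a', 'c']
'c': index 2 in ['e', 'a', 'c'] -> ['c', 'e', 'a']
'c': index 0 in ['c', 'e', 'a'] -> ['c', 'e', 'a']
'e': index 1 in ['c', 'e', 'a'] -> ['e', 'c', 'a']
'c': index 1 in ['e', 'c', 'a'] -> ['c', 'e', 'a']
'e': index 1 in ['c', 'e', 'a'] -> ['e', 'c', 'a']
'a': index 2 in ['e', 'c', 'a'] -> ['a', 'e', 'c']
'a': index 0 in ['a', 'e', 'c'] -> ['a', 'e', 'c']


Output: [2, 2, 0, 1, 1, 1, 2, 0]


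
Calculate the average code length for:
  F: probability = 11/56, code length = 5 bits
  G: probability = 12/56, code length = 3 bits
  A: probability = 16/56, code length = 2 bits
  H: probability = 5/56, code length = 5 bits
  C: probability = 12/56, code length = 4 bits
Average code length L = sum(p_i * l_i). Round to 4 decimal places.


Weighted contributions p_i * l_i:
  F: (11/56) * 5 = 55/56
  G: (12/56) * 3 = 36/56
  A: (16/56) * 2 = 32/56
  H: (5/56) * 5 = 25/56
  C: (12/56) * 4 = 48/56
Sum = (55 + 36 + 32 + 25 + 48)/56 = 196/56

L = 196/56 = 3.5000 bits/symbol


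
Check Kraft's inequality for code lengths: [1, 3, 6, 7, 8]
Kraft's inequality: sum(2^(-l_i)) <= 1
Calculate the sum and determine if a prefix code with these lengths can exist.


Sum = 2^(-1) + 2^(-3) + 2^(-6) + 2^(-7) + 2^(-8)
    = 0.5 + 0.125 + 0.015625 + 0.0078125 + 0.00390625
    = 167/256 = 0.65234375
Since 0.65234375 <= 1, Kraft's inequality IS satisfied.
A prefix code with these lengths CAN exist.

Kraft sum = 0.65234375. Satisfied.


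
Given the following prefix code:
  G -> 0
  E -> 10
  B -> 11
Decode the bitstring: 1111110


Decoding step by step:
Bits 11 -> B
Bits 11 -> B
Bits 11 -> B
Bits 0 -> G


Decoded message: BBBG


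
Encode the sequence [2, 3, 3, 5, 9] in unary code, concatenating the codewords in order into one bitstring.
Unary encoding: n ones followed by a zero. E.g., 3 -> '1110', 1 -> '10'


Encode each number as n ones followed by a terminating 0:
  2 -> 110 (3 bits)
  3 -> 1110 (4 bits)
  3 -> 1110 (4 bits)
  5 -> 111110 (6 bits)
  9 -> 1111111110 (10 bits)
Total length = 3 + 4 + 4 + 6 + 10 = 27 bits.

Unary([2, 3, 3, 5, 9]) = 110111011101111101111111110 (27 bits)


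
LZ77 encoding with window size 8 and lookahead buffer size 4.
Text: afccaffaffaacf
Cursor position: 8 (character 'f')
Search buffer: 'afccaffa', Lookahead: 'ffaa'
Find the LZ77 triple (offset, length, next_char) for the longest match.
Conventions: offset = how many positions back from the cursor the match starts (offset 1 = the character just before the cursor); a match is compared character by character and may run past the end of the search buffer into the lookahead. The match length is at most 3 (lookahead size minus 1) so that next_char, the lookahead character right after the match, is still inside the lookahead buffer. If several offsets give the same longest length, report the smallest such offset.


Try each offset into the search buffer:
  offset=1 (pos 7, char 'a'): match length 0
  offset=2 (pos 6, char 'f'): match length 1
  offset=3 (pos 5, char 'f'): match length 3
  offset=4 (pos 4, char 'a'): match length 0
  offset=5 (pos 3, char 'c'): match length 0
  offset=6 (pos 2, char 'c'): match length 0
  offset=7 (pos 1, char 'f'): match length 1
  offset=8 (pos 0, char 'a'): match length 0
Longest match has length 3 at offset 3.
next_char = character at position 8 + 3 = 11 -> 'a'

Best match: offset=3, length=3 (matching 'ffa' starting at position 5)
LZ77 triple: (3, 3, 'a')


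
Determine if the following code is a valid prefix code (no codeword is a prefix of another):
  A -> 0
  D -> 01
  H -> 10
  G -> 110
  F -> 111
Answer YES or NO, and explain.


Checking each pair (does one codeword prefix another?):
  A='0' vs D='01': prefix -- VIOLATION

NO -- this is NOT a valid prefix code. A (0) is a prefix of D (01).


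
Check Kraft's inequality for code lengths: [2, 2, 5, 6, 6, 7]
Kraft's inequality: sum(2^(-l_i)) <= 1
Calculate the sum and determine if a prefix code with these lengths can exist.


Sum = 2^(-2) + 2^(-2) + 2^(-5) + 2^(-6) + 2^(-6) + 2^(-7)
    = 0.25 + 0.25 + 0.03125 + 0.015625 + 0.015625 + 0.0078125
    = 73/128 = 0.5703125
Since 0.5703125 <= 1, Kraft's inequality IS satisfied.
A prefix code with these lengths CAN exist.

Kraft sum = 0.5703125. Satisfied.


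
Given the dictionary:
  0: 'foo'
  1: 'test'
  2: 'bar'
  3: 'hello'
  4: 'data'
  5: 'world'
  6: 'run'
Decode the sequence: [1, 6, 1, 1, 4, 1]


Look up each index in the dictionary:
  1 -> 'test'
  6 -> 'run'
  1 -> 'test'
  1 -> 'test'
  4 -> 'data'
  1 -> 'test'

Decoded: "test run test test data test"


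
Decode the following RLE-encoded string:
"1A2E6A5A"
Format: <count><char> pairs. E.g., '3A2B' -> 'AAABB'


Expanding each <count><char> pair:
  1A -> 'A'
  2E -> 'EE'
  6A -> 'AAAAAA'
  5A -> 'AAAAA'

Decoded = AEEAAAAAAAAAAA


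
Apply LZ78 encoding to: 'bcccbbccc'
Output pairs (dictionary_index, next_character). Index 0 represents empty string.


LZ78 encoding steps:
Dictionary: {0: ''}
Step 1: w='' (idx 0), next='b' -> output (0, 'b'), add 'b' as idx 1
Step 2: w='' (idx 0), next='c' -> output (0, 'c'), add 'c' as idx 2
Step 3: w='c' (idx 2), next='c' -> output (2, 'c'), add 'cc' as idx 3
Step 4: w='b' (idx 1), next='b' -> output (1, 'b'), add 'bb' as idx 4
Step 5: w='cc' (idx 3), next='c' -> output (3, 'c'), add 'ccc' as idx 5


Encoded: [(0, 'b'), (0, 'c'), (2, 'c'), (1, 'b'), (3, 'c')]


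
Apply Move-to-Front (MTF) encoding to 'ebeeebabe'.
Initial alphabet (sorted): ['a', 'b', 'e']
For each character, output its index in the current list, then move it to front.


MTF encoding:
'e': index 2 in ['a', 'b', 'e'] -> ['e', 'a', 'b']
'b': index 2 in ['e', 'a', 'b'] -> ['b', 'e', 'a']
'e': index 1 in ['b', 'e', 'a'] -> ['e', 'b', 'a']
'e': index 0 in ['e', 'b', 'a'] -> ['e', 'b', 'a']
'e': index 0 in ['e', 'b', 'a'] -> ['e', 'b', 'a']
'b': index 1 in ['e', 'b', 'a'] -> ['b', 'e', 'a']
'a': index 2 in ['b', 'e', 'a'] -> ['a', 'b', 'e']
'b': index 1 in ['a', 'b', 'e'] -> ['b', 'a', 'e']
'e': index 2 in ['b', 'a', 'e'] -> ['e', 'b', 'a']


Output: [2, 2, 1, 0, 0, 1, 2, 1, 2]


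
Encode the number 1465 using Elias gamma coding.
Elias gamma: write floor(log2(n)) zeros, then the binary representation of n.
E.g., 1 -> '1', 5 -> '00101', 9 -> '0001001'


num_bits = floor(log2(1465)) + 1 = 11
leading_zeros = num_bits - 1 = 10
binary(1465) = 10110111001

Elias gamma(1465) = '0000000000' + '10110111001' = 000000000010110111001 (21 bits)


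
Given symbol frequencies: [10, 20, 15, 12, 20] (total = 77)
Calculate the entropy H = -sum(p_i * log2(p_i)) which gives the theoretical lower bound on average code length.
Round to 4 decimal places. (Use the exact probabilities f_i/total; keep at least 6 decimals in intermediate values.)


Per-symbol terms -p_i * log2(p_i) with p_i = f_i/77:
  p = 10/77 = 0.129870: log2(p) = -2.944858, -p*log2(p) = 0.382449
  p = 20/77 = 0.259740: log2(p) = -1.944858, -p*log2(p) = 0.505158
  p = 15/77 = 0.194805: log2(p) = -2.359896, -p*log2(p) = 0.459720
  p = 12/77 = 0.155844: log2(p) = -2.681824, -p*log2(p) = 0.417947
  p = 20/77 = 0.259740: log2(p) = -1.944858, -p*log2(p) = 0.505158
H = 0.382449 + 0.505158 + 0.459720 + 0.417947 + 0.505158 = 2.270432

H = 2.2704 bits/symbol


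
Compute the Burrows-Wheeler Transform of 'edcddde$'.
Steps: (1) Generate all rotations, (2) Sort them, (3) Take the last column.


Rotations (sorted):
  0: $edcddde -> last char: e
  1: cddde$ed -> last char: d
  2: dcddde$e -> last char: e
  3: ddde$edc -> last char: c
  4: dde$edcd -> last char: d
  5: de$edcdd -> last char: d
  6: e$edcddd -> last char: d
  7: edcddde$ -> last char: $


BWT = edecddd$


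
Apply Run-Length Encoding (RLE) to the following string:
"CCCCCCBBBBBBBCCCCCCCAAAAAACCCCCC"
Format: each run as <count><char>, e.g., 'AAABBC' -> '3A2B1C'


Scanning runs left to right:
  i=0: run of 'C' x 6 -> '6C'
  i=6: run of 'B' x 7 -> '7B'
  i=13: run of 'C' x 7 -> '7C'
  i=20: run of 'A' x 6 -> '6A'
  i=26: run of 'C' x 6 -> '6C'

RLE = 6C7B7C6A6C


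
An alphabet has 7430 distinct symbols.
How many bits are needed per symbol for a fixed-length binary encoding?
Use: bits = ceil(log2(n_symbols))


log2(7430) = 12.8591
Bracket: 2^12 = 4096 < 7430 <= 2^13 = 8192
So ceil(log2(7430)) = 13

bits = ceil(log2(7430)) = ceil(12.8591) = 13 bits


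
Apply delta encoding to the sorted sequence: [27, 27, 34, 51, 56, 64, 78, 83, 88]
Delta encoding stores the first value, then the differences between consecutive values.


First value: 27
Deltas:
  27 - 27 = 0
  34 - 27 = 7
  51 - 34 = 17
  56 - 51 = 5
  64 - 56 = 8
  78 - 64 = 14
  83 - 78 = 5
  88 - 83 = 5


Delta encoded: [27, 0, 7, 17, 5, 8, 14, 5, 5]


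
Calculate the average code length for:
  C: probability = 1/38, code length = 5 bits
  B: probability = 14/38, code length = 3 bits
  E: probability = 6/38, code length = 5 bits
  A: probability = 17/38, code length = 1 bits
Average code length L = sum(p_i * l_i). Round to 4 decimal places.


Weighted contributions p_i * l_i:
  C: (1/38) * 5 = 5/38
  B: (14/38) * 3 = 42/38
  E: (6/38) * 5 = 30/38
  A: (17/38) * 1 = 17/38
Sum = (5 + 42 + 30 + 17)/38 = 94/38

L = 94/38 = 2.4737 bits/symbol


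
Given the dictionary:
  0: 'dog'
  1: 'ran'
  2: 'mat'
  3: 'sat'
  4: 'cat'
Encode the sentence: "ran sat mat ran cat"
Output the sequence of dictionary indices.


Look up each word in the dictionary:
  'ran' -> 1
  'sat' -> 3
  'mat' -> 2
  'ran' -> 1
  'cat' -> 4

Encoded: [1, 3, 2, 1, 4]


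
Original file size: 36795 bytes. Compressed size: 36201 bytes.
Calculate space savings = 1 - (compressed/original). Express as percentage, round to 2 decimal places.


ratio = compressed/original = 36201/36795 = 0.983857
savings = 1 - ratio = 1 - 0.983857 = 0.016143
as a percentage: 0.016143 * 100 = 1.61%

Space savings = 1 - 36201/36795 = 1.61%


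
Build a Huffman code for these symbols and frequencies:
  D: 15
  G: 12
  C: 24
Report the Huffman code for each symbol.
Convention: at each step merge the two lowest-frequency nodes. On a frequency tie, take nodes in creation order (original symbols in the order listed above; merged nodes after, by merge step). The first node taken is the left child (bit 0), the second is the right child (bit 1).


Huffman tree construction:
Step 1: Merge G(12) + D(15) = 27
Step 2: Merge C(24) + (G+D)(27) = 51
Read each symbol's code off the tree from the root (left child = 0, right child = 1).

Codes:
  D: 11 (length 2)
  G: 10 (length 2)
  C: 0 (length 1)
Average code length: 78/51 = 1.5294 bits/symbol


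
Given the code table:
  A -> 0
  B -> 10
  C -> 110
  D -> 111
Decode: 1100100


Decoding:
110 -> C
0 -> A
10 -> B
0 -> A


Result: CABA


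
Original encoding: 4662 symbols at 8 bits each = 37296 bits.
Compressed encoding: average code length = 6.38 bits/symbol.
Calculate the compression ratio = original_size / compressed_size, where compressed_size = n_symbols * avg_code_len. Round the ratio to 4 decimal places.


original_size = n_symbols * orig_bits = 4662 * 8 = 37296 bits
compressed_size = n_symbols * avg_code_len = 4662 * 6.38 = 29743.56 bits
ratio = original_size / compressed_size = 37296 / 29743.56 = 1.2539

Compression ratio = 1.2539


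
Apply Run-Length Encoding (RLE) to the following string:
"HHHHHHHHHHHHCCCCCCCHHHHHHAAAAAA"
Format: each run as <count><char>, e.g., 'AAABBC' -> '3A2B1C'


Scanning runs left to right:
  i=0: run of 'H' x 12 -> '12H'
  i=12: run of 'C' x 7 -> '7C'
  i=19: run of 'H' x 6 -> '6H'
  i=25: run of 'A' x 6 -> '6A'

RLE = 12H7C6H6A


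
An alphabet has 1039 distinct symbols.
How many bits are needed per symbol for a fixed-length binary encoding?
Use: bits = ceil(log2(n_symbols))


log2(1039) = 10.021
Bracket: 2^10 = 1024 < 1039 <= 2^11 = 2048
So ceil(log2(1039)) = 11

bits = ceil(log2(1039)) = ceil(10.021) = 11 bits


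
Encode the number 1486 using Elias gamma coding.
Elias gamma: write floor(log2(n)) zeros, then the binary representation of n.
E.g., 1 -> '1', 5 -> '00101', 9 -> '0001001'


num_bits = floor(log2(1486)) + 1 = 11
leading_zeros = num_bits - 1 = 10
binary(1486) = 10111001110

Elias gamma(1486) = '0000000000' + '10111001110' = 000000000010111001110 (21 bits)


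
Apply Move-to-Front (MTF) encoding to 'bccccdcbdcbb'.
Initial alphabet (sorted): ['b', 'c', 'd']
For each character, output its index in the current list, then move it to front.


MTF encoding:
'b': index 0 in ['b', 'c', 'd'] -> ['b', 'c', 'd']
'c': index 1 in ['b', 'c', 'd'] -> ['c', 'b', 'd']
'c': index 0 in ['c', 'b', 'd'] -> ['c', 'b', 'd']
'c': index 0 in ['c', 'b', 'd'] -> ['c', 'b', 'd']
'c': index 0 in ['c', 'b', 'd'] -> ['c', 'b', 'd']
'd': index 2 in ['c', 'b', 'd'] -> ['d', 'c', 'b']
'c': index 1 in ['d', 'c', 'b'] -> ['c', 'd', 'b']
'b': index 2 in ['c', 'd', 'b'] -> ['b', 'c', 'd']
'd': index 2 in ['b', 'c', 'd'] -> ['d', 'b', 'c']
'c': index 2 in ['d', 'b', 'c'] -> ['c', 'd', 'b']
'b': index 2 in ['c', 'd', 'b'] -> ['b', 'c', 'd']
'b': index 0 in ['b', 'c', 'd'] -> ['b', 'c', 'd']


Output: [0, 1, 0, 0, 0, 2, 1, 2, 2, 2, 2, 0]


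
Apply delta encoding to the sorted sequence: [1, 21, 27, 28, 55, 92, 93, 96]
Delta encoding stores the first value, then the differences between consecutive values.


First value: 1
Deltas:
  21 - 1 = 20
  27 - 21 = 6
  28 - 27 = 1
  55 - 28 = 27
  92 - 55 = 37
  93 - 92 = 1
  96 - 93 = 3


Delta encoded: [1, 20, 6, 1, 27, 37, 1, 3]


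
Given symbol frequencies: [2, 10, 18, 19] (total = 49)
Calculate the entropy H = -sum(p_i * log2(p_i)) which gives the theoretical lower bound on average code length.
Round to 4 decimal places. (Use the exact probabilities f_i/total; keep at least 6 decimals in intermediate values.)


Per-symbol terms -p_i * log2(p_i) with p_i = f_i/49:
  p = 2/49 = 0.040816: log2(p) = -4.614710, -p*log2(p) = 0.188356
  p = 10/49 = 0.204082: log2(p) = -2.292782, -p*log2(p) = 0.467915
  p = 18/49 = 0.367347: log2(p) = -1.444785, -p*log2(p) = 0.530737
  p = 19/49 = 0.387755: log2(p) = -1.366782, -p*log2(p) = 0.529977
H = 0.188356 + 0.467915 + 0.530737 + 0.529977 = 1.716985

H = 1.717 bits/symbol


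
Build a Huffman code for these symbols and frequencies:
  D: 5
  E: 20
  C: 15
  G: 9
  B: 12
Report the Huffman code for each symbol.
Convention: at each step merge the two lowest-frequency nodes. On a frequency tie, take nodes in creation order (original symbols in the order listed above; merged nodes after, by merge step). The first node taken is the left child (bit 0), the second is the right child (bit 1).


Huffman tree construction:
Step 1: Merge D(5) + G(9) = 14
Step 2: Merge B(12) + (D+G)(14) = 26
Step 3: Merge C(15) + E(20) = 35
Step 4: Merge (B+(D+G))(26) + (C+E)(35) = 61
Read each symbol's code off the tree from the root (left child = 0, right child = 1).

Codes:
  D: 010 (length 3)
  E: 11 (length 2)
  C: 10 (length 2)
  G: 011 (length 3)
  B: 00 (length 2)
Average code length: 136/61 = 2.2295 bits/symbol


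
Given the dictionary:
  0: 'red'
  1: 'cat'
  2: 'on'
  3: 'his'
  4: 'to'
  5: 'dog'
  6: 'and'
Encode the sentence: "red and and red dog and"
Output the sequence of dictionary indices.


Look up each word in the dictionary:
  'red' -> 0
  'and' -> 6
  'and' -> 6
  'red' -> 0
  'dog' -> 5
  'and' -> 6

Encoded: [0, 6, 6, 0, 5, 6]


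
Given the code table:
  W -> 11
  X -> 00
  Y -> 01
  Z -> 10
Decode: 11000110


Decoding:
11 -> W
00 -> X
01 -> Y
10 -> Z


Result: WXYZ


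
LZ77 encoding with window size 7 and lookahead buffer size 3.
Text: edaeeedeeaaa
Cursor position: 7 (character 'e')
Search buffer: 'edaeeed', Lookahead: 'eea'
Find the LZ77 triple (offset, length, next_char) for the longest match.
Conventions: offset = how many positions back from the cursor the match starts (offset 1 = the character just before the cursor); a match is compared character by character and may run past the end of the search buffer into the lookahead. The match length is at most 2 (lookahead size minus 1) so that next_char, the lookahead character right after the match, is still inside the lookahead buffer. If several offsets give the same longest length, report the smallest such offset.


Try each offset into the search buffer:
  offset=1 (pos 6, char 'd'): match length 0
  offset=2 (pos 5, char 'e'): match length 1
  offset=3 (pos 4, char 'e'): match length 2
  offset=4 (pos 3, char 'e'): match length 2
  offset=5 (pos 2, char 'a'): match length 0
  offset=6 (pos 1, char 'd'): match length 0
  offset=7 (pos 0, char 'e'): match length 1
Longest match has length 2, found at offsets 3, 4; take the smallest, offset 3.
next_char = character at position 7 + 2 = 9 -> 'a'

Best match: offset=3, length=2 (matching 'ee' starting at position 4)
LZ77 triple: (3, 2, 'a')


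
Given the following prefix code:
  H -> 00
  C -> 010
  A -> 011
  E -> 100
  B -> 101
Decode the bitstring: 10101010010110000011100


Decoding step by step:
Bits 101 -> B
Bits 010 -> C
Bits 100 -> E
Bits 101 -> B
Bits 100 -> E
Bits 00 -> H
Bits 011 -> A
Bits 100 -> E


Decoded message: BCEBEHAE


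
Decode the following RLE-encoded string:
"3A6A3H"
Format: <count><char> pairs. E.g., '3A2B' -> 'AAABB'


Expanding each <count><char> pair:
  3A -> 'AAA'
  6A -> 'AAAAAA'
  3H -> 'HHH'

Decoded = AAAAAAAAAHHH


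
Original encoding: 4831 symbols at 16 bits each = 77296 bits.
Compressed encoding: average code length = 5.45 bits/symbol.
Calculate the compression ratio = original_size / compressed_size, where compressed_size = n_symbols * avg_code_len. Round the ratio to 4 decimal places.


original_size = n_symbols * orig_bits = 4831 * 16 = 77296 bits
compressed_size = n_symbols * avg_code_len = 4831 * 5.45 = 26328.95 bits
ratio = original_size / compressed_size = 77296 / 26328.95 = 2.9358

Compression ratio = 2.9358


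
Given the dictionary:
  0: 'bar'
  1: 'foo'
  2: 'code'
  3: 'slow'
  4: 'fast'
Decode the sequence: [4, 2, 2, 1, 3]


Look up each index in the dictionary:
  4 -> 'fast'
  2 -> 'code'
  2 -> 'code'
  1 -> 'foo'
  3 -> 'slow'

Decoded: "fast code code foo slow"


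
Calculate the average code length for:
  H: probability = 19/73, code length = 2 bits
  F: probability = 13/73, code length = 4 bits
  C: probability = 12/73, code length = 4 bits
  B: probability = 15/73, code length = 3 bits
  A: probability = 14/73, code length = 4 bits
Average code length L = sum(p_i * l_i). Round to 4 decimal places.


Weighted contributions p_i * l_i:
  H: (19/73) * 2 = 38/73
  F: (13/73) * 4 = 52/73
  C: (12/73) * 4 = 48/73
  B: (15/73) * 3 = 45/73
  A: (14/73) * 4 = 56/73
Sum = (38 + 52 + 48 + 45 + 56)/73 = 239/73

L = 239/73 = 3.2740 bits/symbol


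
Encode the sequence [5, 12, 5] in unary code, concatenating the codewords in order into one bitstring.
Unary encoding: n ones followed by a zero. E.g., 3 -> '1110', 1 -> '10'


Encode each number as n ones followed by a terminating 0:
  5 -> 111110 (6 bits)
  12 -> 1111111111110 (13 bits)
  5 -> 111110 (6 bits)
Total length = 6 + 13 + 6 = 25 bits.

Unary([5, 12, 5]) = 1111101111111111110111110 (25 bits)


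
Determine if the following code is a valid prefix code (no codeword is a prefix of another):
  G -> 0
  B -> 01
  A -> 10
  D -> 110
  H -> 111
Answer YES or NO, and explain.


Checking each pair (does one codeword prefix another?):
  G='0' vs B='01': prefix -- VIOLATION

NO -- this is NOT a valid prefix code. G (0) is a prefix of B (01).


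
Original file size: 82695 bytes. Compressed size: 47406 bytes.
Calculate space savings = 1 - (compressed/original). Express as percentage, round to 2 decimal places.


ratio = compressed/original = 47406/82695 = 0.573263
savings = 1 - ratio = 1 - 0.573263 = 0.426737
as a percentage: 0.426737 * 100 = 42.67%

Space savings = 1 - 47406/82695 = 42.67%


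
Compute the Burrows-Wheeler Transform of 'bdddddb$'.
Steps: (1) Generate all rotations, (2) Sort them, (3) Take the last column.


Rotations (sorted):
  0: $bdddddb -> last char: b
  1: b$bddddd -> last char: d
  2: bdddddb$ -> last char: $
  3: db$bdddd -> last char: d
  4: ddb$bddd -> last char: d
  5: dddb$bdd -> last char: d
  6: ddddb$bd -> last char: d
  7: dddddb$b -> last char: b


BWT = bd$ddddb


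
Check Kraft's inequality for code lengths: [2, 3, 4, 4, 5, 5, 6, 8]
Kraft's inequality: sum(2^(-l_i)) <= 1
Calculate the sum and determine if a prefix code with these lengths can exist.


Sum = 2^(-2) + 2^(-3) + 2^(-4) + 2^(-4) + 2^(-5) + 2^(-5) + 2^(-6) + 2^(-8)
    = 0.25 + 0.125 + 0.0625 + 0.0625 + 0.03125 + 0.03125 + 0.015625 + 0.00390625
    = 149/256 = 0.58203125
Since 0.58203125 <= 1, Kraft's inequality IS satisfied.
A prefix code with these lengths CAN exist.

Kraft sum = 0.58203125. Satisfied.


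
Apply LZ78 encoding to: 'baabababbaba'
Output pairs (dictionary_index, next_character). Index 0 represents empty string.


LZ78 encoding steps:
Dictionary: {0: ''}
Step 1: w='' (idx 0), next='b' -> output (0, 'b'), add 'b' as idx 1
Step 2: w='' (idx 0), next='a' -> output (0, 'a'), add 'a' as idx 2
Step 3: w='a' (idx 2), next='b' -> output (2, 'b'), add 'ab' as idx 3
Step 4: w='ab' (idx 3), next='a' -> output (3, 'a'), add 'aba' as idx 4
Step 5: w='b' (idx 1), next='b' -> output (1, 'b'), add 'bb' as idx 5
Step 6: w='aba' (idx 4), end of input -> output (4, '')


Encoded: [(0, 'b'), (0, 'a'), (2, 'b'), (3, 'a'), (1, 'b'), (4, '')]


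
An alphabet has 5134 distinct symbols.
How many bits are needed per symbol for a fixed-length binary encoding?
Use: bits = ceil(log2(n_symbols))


log2(5134) = 12.3259
Bracket: 2^12 = 4096 < 5134 <= 2^13 = 8192
So ceil(log2(5134)) = 13

bits = ceil(log2(5134)) = ceil(12.3259) = 13 bits


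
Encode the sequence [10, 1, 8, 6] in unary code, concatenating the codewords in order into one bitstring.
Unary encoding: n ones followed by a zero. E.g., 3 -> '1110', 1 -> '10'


Encode each number as n ones followed by a terminating 0:
  10 -> 11111111110 (11 bits)
  1 -> 10 (2 bits)
  8 -> 111111110 (9 bits)
  6 -> 1111110 (7 bits)
Total length = 11 + 2 + 9 + 7 = 29 bits.

Unary([10, 1, 8, 6]) = 11111111110101111111101111110 (29 bits)


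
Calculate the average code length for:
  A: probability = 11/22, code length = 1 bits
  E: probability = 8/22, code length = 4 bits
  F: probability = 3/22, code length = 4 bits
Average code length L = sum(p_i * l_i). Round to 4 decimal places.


Weighted contributions p_i * l_i:
  A: (11/22) * 1 = 11/22
  E: (8/22) * 4 = 32/22
  F: (3/22) * 4 = 12/22
Sum = (11 + 32 + 12)/22 = 55/22

L = 55/22 = 2.5000 bits/symbol


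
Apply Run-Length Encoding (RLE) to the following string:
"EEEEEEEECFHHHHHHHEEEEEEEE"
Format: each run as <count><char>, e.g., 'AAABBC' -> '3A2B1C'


Scanning runs left to right:
  i=0: run of 'E' x 8 -> '8E'
  i=8: run of 'C' x 1 -> '1C'
  i=9: run of 'F' x 1 -> '1F'
  i=10: run of 'H' x 7 -> '7H'
  i=17: run of 'E' x 8 -> '8E'

RLE = 8E1C1F7H8E


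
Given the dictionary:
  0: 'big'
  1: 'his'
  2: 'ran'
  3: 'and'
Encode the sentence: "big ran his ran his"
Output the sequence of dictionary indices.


Look up each word in the dictionary:
  'big' -> 0
  'ran' -> 2
  'his' -> 1
  'ran' -> 2
  'his' -> 1

Encoded: [0, 2, 1, 2, 1]


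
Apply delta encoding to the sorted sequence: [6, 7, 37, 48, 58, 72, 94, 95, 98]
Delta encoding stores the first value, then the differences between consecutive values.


First value: 6
Deltas:
  7 - 6 = 1
  37 - 7 = 30
  48 - 37 = 11
  58 - 48 = 10
  72 - 58 = 14
  94 - 72 = 22
  95 - 94 = 1
  98 - 95 = 3


Delta encoded: [6, 1, 30, 11, 10, 14, 22, 1, 3]


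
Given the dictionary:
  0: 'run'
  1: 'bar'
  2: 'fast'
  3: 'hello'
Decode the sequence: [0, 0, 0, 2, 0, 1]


Look up each index in the dictionary:
  0 -> 'run'
  0 -> 'run'
  0 -> 'run'
  2 -> 'fast'
  0 -> 'run'
  1 -> 'bar'

Decoded: "run run run fast run bar"


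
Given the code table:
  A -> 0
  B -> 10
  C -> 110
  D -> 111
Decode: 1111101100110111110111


Decoding:
111 -> D
110 -> C
110 -> C
0 -> A
110 -> C
111 -> D
110 -> C
111 -> D


Result: DCCACDCD


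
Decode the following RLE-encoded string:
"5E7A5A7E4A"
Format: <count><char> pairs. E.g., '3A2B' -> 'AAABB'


Expanding each <count><char> pair:
  5E -> 'EEEEE'
  7A -> 'AAAAAAA'
  5A -> 'AAAAA'
  7E -> 'EEEEEEE'
  4A -> 'AAAA'

Decoded = EEEEEAAAAAAAAAAAAEEEEEEEAAAA


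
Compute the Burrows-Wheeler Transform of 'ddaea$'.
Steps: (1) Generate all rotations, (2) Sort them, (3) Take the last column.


Rotations (sorted):
  0: $ddaea -> last char: a
  1: a$ddae -> last char: e
  2: aea$dd -> last char: d
  3: daea$d -> last char: d
  4: ddaea$ -> last char: $
  5: ea$dda -> last char: a


BWT = aedd$a


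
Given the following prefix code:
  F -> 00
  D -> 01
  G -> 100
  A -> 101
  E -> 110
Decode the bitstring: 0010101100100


Decoding step by step:
Bits 00 -> F
Bits 101 -> A
Bits 01 -> D
Bits 100 -> G
Bits 100 -> G


Decoded message: FADGG


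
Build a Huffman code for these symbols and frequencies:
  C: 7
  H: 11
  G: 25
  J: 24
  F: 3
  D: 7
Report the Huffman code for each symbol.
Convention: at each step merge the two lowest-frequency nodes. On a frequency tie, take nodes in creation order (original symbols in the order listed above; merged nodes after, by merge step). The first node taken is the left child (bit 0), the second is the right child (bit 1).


Huffman tree construction:
Step 1: Merge F(3) + C(7) = 10
Step 2: Merge D(7) + (F+C)(10) = 17
Step 3: Merge H(11) + (D+(F+C))(17) = 28
Step 4: Merge J(24) + G(25) = 49
Step 5: Merge (H+(D+(F+C)))(28) + (J+G)(49) = 77
Read each symbol's code off the tree from the root (left child = 0, right child = 1).

Codes:
  C: 0111 (length 4)
  H: 00 (length 2)
  G: 11 (length 2)
  J: 10 (length 2)
  F: 0110 (length 4)
  D: 010 (length 3)
Average code length: 181/77 = 2.3506 bits/symbol


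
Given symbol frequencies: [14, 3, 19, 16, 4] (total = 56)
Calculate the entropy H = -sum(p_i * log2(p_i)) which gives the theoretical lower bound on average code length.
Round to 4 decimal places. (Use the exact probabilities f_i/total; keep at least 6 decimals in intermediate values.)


Per-symbol terms -p_i * log2(p_i) with p_i = f_i/56:
  p = 14/56 = 0.250000: log2(p) = -2.000000, -p*log2(p) = 0.500000
  p = 3/56 = 0.053571: log2(p) = -4.222392, -p*log2(p) = 0.226200
  p = 19/56 = 0.339286: log2(p) = -1.559427, -p*log2(p) = 0.529091
  p = 16/56 = 0.285714: log2(p) = -1.807355, -p*log2(p) = 0.516387
  p = 4/56 = 0.071429: log2(p) = -3.807355, -p*log2(p) = 0.271954
H = 0.500000 + 0.226200 + 0.529091 + 0.516387 + 0.271954 = 2.043632

H = 2.0436 bits/symbol


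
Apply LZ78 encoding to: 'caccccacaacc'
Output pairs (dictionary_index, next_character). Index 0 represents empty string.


LZ78 encoding steps:
Dictionary: {0: ''}
Step 1: w='' (idx 0), next='c' -> output (0, 'c'), add 'c' as idx 1
Step 2: w='' (idx 0), next='a' -> output (0, 'a'), add 'a' as idx 2
Step 3: w='c' (idx 1), next='c' -> output (1, 'c'), add 'cc' as idx 3
Step 4: w='cc' (idx 3), next='a' -> output (3, 'a'), add 'cca' as idx 4
Step 5: w='c' (idx 1), next='a' -> output (1, 'a'), add 'ca' as idx 5
Step 6: w='a' (idx 2), next='c' -> output (2, 'c'), add 'ac' as idx 6
Step 7: w='c' (idx 1), end of input -> output (1, '')


Encoded: [(0, 'c'), (0, 'a'), (1, 'c'), (3, 'a'), (1, 'a'), (2, 'c'), (1, '')]


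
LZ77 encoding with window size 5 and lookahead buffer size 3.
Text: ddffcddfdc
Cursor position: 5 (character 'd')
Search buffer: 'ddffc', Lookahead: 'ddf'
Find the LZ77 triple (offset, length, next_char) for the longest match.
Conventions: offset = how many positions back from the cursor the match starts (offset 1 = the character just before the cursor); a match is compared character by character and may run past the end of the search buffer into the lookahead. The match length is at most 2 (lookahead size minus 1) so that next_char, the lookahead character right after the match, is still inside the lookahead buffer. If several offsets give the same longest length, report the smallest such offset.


Try each offset into the search buffer:
  offset=1 (pos 4, char 'c'): match length 0
  offset=2 (pos 3, char 'f'): match length 0
  offset=3 (pos 2, char 'f'): match length 0
  offset=4 (pos 1, char 'd'): match length 1
  offset=5 (pos 0, char 'd'): match length 2
Longest match has length 2 at offset 5.
next_char = character at position 5 + 2 = 7 -> 'f'

Best match: offset=5, length=2 (matching 'dd' starting at position 0)
LZ77 triple: (5, 2, 'f')


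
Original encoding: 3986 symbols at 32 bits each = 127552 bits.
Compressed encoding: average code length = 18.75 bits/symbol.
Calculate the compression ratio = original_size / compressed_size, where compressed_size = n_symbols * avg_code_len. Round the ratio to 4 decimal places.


original_size = n_symbols * orig_bits = 3986 * 32 = 127552 bits
compressed_size = n_symbols * avg_code_len = 3986 * 18.75 = 74737.5 bits
ratio = original_size / compressed_size = 127552 / 74737.5 = 1.7067

Compression ratio = 1.7067


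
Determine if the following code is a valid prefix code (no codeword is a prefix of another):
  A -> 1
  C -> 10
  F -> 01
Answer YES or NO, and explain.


Checking each pair (does one codeword prefix another?):
  A='1' vs C='10': prefix -- VIOLATION

NO -- this is NOT a valid prefix code. A (1) is a prefix of C (10).


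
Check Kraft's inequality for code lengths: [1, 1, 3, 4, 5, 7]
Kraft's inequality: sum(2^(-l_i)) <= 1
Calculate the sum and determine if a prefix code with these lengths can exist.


Sum = 2^(-1) + 2^(-1) + 2^(-3) + 2^(-4) + 2^(-5) + 2^(-7)
    = 0.5 + 0.5 + 0.125 + 0.0625 + 0.03125 + 0.0078125
    = 157/128 = 1.2265625
Since 1.2265625 > 1, Kraft's inequality is NOT satisfied.
A prefix code with these lengths CANNOT exist.

Kraft sum = 1.2265625. Not satisfied.
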